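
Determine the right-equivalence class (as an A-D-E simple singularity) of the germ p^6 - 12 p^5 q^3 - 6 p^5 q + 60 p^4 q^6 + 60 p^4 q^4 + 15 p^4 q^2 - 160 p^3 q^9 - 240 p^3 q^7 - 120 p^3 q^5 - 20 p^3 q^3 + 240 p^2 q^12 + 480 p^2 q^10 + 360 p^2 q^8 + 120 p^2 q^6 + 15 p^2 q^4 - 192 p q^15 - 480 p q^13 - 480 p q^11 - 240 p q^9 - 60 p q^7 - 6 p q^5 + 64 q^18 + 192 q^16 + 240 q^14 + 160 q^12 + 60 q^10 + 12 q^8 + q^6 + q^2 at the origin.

A_{5}

The Hessian of f at 0 has rank 1. Corank 1: A-series; mu = 5 gives A_5.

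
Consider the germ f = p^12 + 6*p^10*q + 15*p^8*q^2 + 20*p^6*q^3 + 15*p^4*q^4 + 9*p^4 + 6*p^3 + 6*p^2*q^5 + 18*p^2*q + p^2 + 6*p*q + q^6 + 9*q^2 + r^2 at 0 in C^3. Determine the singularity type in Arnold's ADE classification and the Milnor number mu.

Type A_5, Milnor number mu = 5.

The Hessian of f at 0 has rank 2. Corank 1: A-series; mu = 5 gives A_5.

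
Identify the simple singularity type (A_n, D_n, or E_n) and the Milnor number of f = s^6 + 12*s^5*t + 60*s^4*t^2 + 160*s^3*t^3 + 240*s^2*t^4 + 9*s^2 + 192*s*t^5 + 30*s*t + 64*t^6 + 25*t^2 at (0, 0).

The Hessian of f at 0 has rank 1. Corank 1: A-series; mu = 5 gives A_5.

Type A_{5}, Milnor number mu = 5.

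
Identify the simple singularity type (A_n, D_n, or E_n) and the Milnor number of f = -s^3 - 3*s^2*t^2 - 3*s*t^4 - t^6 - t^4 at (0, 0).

Type E_6, Milnor number mu = 6.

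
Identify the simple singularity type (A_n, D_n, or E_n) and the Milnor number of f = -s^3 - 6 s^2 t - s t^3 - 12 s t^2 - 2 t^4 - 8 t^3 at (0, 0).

Type E7, Milnor number mu = 7.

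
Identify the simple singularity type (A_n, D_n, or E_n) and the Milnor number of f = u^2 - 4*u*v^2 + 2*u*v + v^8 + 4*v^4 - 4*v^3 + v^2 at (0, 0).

The Hessian of f at 0 is [[2, 2], [2, 2]] with rank 1, so corank 1. A Groebner basis of the Jacobian ideal J(f) in C{u,v} is {u^4 - 3*u^3 - 7*u^2*v - 11*u^2/4 - 7*u*v/2 - 3*u/8 - 3*v/8, u^3*v + 3*u^3/2 + 3*u^2*v + u^2 + 5*u*v/4 + u/8 + v/8, -u/2 + v^2 - v/2}; counting standard monomials gives mu = 7. Corank 1: A-series; mu = 7 gives A_7.

Type A_{7}, Milnor number mu = 7.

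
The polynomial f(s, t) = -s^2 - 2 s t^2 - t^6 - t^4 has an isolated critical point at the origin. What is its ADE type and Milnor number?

The Hessian of f at 0 is [[-2, 0], [0, 0]] with rank 1, so corank 1. A Groebner basis of the Jacobian ideal J(f) in C{s,t} is {s^3, s^2*t, s + t^2}; counting standard monomials gives mu = 5. Corank 1: A-series; mu = 5 gives A_5.

Type A5, Milnor number mu = 5.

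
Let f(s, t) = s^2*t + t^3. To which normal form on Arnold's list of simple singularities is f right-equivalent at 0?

D_4

The Hessian of f at 0 is [[0, 0], [0, 0]] with rank 0, so corank 2. A Groebner basis of the Jacobian ideal J(f) in C{s,t} is {t^3, s^2 + 3*t^2, s*t}; counting standard monomials gives mu = 4. Corank 2; j^3 = t*(s^2 + t^2) splits into three distinct lines over C (the quadratic factor has nonzero discriminant), so D_4.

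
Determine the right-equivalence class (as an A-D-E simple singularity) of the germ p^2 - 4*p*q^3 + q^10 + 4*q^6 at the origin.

A_9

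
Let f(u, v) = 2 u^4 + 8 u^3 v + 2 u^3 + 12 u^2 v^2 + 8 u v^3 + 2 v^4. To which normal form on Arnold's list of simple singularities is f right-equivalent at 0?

The Hessian of f at 0 is [[0, 0], [0, 0]] with rank 0, so corank 2. A Groebner basis of the Jacobian ideal J(f) in C{u,v} is {v^4, u*v^2 + v^3/3, u^2}; counting standard monomials gives mu = 6. Corank 2; j^3 = 2*u^3 is a perfect cube, so E-series; the 4-jet and mu = 6 give E_6.

E6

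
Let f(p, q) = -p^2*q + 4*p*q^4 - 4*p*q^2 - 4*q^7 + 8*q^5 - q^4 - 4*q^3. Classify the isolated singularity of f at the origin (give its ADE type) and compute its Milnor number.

Type D_5, Milnor number mu = 5.

The Hessian of f at 0 has rank 0. Corank 2; j^3 = -q*(p + 2*q)^2 has shape L^2 M (L != M), so D-series; mu = 5 gives D_5.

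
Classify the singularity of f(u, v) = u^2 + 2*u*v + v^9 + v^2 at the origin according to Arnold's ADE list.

The Hessian of f at 0 is [[2, 2], [2, 2]] with rank 1, so corank 1. A Groebner basis of the Jacobian ideal J(f) in C{u,v} is {v^8, u + v}; counting standard monomials gives mu = 8. Corank 1: A-series; mu = 8 gives A_8.

A_8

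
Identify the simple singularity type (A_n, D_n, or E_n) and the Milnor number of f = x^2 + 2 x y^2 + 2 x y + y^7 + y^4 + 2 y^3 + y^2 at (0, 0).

Type A6, Milnor number mu = 6.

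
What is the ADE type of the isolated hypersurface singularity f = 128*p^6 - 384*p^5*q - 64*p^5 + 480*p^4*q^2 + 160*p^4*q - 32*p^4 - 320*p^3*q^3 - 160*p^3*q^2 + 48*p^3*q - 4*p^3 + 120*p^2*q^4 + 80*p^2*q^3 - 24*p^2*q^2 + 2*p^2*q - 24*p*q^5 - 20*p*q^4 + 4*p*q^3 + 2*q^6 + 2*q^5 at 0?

D_7

The Hessian of f at 0 has rank 0. Corank 2; j^3 = -2*p^2*(2*p - q) has shape L^2 M (L != M), so D-series; mu = 7 gives D_7.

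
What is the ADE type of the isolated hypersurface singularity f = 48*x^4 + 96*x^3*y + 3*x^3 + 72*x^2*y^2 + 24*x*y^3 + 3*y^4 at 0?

The Hessian of f at 0 is [[0, 0], [0, 0]] with rank 0, so corank 2. A Groebner basis of the Jacobian ideal J(f) in C{x,y} is {y^4, x*y^2 + y^3/6, x^2}; counting standard monomials gives mu = 6. Corank 2; j^3 = 3*x^3 is a perfect cube, so E-series; the 4-jet and mu = 6 give E_6.

E6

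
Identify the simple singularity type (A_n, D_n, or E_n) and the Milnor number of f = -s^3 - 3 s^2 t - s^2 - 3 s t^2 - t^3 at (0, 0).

The Hessian of f at 0 is [[-2, 0], [0, 0]] with rank 1, so corank 1. A Groebner basis of the Jacobian ideal J(f) in C{s,t} is {t^2, s}; counting standard monomials gives mu = 2. Corank 1: A-series; mu = 2 gives A_2.

Type A2, Milnor number mu = 2.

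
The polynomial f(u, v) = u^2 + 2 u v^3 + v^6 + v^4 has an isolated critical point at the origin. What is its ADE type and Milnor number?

Type A_{3}, Milnor number mu = 3.

The Hessian of f at 0 has rank 1. Corank 1: A-series; mu = 3 gives A_3.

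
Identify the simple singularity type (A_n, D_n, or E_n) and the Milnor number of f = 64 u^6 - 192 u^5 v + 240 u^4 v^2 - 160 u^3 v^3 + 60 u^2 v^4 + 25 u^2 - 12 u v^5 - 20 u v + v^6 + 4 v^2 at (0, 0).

Type A_{5}, Milnor number mu = 5.

The Hessian of f at 0 has rank 1. Corank 1: A-series; mu = 5 gives A_5.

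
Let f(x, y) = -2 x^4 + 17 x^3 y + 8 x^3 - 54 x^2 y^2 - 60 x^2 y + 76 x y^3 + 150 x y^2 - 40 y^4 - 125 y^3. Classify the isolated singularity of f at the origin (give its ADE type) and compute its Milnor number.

Type E_{7}, Milnor number mu = 7.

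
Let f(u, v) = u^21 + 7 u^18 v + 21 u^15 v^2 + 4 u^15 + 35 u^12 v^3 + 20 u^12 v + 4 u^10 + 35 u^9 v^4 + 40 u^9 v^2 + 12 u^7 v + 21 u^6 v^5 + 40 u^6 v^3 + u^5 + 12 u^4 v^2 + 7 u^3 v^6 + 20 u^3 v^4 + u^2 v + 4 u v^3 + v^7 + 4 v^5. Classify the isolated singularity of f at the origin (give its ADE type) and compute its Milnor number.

Type D_{8}, Milnor number mu = 8.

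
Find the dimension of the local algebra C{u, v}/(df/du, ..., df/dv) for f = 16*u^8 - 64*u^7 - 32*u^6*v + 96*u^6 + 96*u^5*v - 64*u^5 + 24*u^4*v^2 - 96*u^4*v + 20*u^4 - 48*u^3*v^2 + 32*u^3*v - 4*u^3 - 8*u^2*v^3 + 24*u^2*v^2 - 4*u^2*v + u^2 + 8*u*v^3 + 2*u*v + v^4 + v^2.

The Hessian of f at 0 has rank 1. Corank 1: A-series; mu = 3 gives A_3.

3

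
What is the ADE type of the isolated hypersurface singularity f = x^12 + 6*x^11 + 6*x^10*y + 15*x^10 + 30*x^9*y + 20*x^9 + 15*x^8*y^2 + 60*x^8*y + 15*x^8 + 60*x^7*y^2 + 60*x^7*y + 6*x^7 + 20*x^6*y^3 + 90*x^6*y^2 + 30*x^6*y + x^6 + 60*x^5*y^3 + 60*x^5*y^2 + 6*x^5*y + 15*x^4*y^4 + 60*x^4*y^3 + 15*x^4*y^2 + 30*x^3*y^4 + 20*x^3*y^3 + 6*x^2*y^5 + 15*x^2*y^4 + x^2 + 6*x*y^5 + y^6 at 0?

A_5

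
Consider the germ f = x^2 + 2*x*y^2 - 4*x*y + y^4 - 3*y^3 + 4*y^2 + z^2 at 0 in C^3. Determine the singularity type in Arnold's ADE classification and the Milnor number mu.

The Hessian of f at 0 has rank 2. Corank 1: A-series; mu = 2 gives A_2.

Type A_{2}, Milnor number mu = 2.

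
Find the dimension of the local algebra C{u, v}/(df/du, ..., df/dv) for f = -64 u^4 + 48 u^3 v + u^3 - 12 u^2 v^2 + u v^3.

7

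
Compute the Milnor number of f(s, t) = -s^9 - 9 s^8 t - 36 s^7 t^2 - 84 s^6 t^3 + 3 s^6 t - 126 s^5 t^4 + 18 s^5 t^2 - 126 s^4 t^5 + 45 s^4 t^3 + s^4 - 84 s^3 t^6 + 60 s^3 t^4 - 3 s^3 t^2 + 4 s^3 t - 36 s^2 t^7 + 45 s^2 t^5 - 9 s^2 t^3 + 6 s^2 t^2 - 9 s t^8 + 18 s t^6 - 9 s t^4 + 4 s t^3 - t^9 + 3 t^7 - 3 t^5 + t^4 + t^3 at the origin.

The Hessian of f at 0 has rank 0. Corank 2; j^3 = t^3 is a perfect cube, so E-series; the 4-jet and mu = 6 give E_6.

6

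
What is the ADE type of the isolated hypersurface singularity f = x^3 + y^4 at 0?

E6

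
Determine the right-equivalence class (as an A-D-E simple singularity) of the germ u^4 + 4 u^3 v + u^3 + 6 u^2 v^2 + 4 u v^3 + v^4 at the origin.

E6

The Hessian of f at 0 is [[0, 0], [0, 0]] with rank 0, so corank 2. A Groebner basis of the Jacobian ideal J(f) in C{u,v} is {v^4, u*v^2 + v^3/3, u^2}; counting standard monomials gives mu = 6. Corank 2; j^3 = u^3 is a perfect cube, so E-series; the 4-jet and mu = 6 give E_6.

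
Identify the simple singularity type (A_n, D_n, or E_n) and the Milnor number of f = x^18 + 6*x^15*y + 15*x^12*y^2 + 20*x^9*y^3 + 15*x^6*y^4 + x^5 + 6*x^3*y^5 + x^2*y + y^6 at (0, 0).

Type D_{7}, Milnor number mu = 7.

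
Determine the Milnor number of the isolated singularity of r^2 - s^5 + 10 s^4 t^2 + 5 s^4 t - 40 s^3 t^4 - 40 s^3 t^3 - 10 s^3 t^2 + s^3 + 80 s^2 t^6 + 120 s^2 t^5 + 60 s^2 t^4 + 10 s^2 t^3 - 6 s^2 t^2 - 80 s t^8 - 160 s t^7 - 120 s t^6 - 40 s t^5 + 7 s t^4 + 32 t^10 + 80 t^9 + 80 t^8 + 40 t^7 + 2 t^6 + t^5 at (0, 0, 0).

8

The Hessian of f at 0 is [[0, 0, 0], [0, 0, 0], [0, 0, 2]] with rank 1, so corank 2. A Groebner basis of the Jacobian ideal J(f) in C{s,t,r} is {s^2/16 + s*t^3 - s*t^2/4, s^2/4 - s*t^2 + t^4, s^3, s^2*t + s^2/4 - s*t^2, r}; counting standard monomials gives mu = 8. Corank 2; j^3 = s^3 is a perfect cube, so E-series; the 5-jet and mu = 8 give E_8.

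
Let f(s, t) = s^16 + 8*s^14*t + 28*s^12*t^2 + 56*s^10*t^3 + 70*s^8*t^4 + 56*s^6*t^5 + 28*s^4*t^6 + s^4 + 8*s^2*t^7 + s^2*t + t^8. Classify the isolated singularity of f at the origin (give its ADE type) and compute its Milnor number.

The Hessian of f at 0 has rank 0. Corank 2; j^3 = s^2*t has shape L^2 M (L != M), so D-series; mu = 9 gives D_9.

Type D9, Milnor number mu = 9.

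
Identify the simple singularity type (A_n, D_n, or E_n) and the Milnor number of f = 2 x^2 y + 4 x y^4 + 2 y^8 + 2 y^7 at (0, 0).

Type D9, Milnor number mu = 9.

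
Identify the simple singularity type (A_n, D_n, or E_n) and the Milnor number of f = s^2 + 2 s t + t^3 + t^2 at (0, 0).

Type A2, Milnor number mu = 2.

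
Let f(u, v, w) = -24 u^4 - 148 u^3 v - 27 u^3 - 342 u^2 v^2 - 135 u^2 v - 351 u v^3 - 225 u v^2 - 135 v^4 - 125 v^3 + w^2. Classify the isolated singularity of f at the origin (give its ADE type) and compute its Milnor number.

Type E_{7}, Milnor number mu = 7.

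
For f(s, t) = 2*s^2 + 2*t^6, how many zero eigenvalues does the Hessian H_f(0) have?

Hessian at 0 has rank 1.

1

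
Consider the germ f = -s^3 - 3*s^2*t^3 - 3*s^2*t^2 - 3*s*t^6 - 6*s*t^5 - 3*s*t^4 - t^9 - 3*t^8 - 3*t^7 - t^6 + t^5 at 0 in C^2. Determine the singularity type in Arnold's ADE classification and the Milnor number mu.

Type E_{8}, Milnor number mu = 8.

The Hessian of f at 0 is [[0, 0], [0, 0]] with rank 0, so corank 2. A Groebner basis of the Jacobian ideal J(f) in C{s,t} is {s^2/2 + s*t^3 + s*t^2, t^4, s^3, s^2*t - s^2 - 2*s*t^2}; counting standard monomials gives mu = 8. Corank 2; j^3 = -s^3 is a perfect cube, so E-series; the 5-jet and mu = 8 give E_8.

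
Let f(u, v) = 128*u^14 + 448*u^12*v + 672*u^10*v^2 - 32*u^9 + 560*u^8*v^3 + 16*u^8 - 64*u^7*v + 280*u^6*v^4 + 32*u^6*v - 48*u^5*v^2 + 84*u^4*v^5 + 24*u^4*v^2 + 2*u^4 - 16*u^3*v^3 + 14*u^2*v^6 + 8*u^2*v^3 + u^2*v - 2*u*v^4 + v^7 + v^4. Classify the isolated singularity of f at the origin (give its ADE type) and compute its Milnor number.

Type D_5, Milnor number mu = 5.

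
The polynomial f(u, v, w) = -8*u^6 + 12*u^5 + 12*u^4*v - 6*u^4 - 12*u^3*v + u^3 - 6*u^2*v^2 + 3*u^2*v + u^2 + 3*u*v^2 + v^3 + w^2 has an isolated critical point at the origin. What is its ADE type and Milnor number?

The Hessian of f at 0 is [[2, 0, 0], [0, 0, 0], [0, 0, 2]] with rank 2, so corank 1. A Groebner basis of the Jacobian ideal J(f) in C{u,v,w} is {v^2, u, w}; counting standard monomials gives mu = 2. Corank 1: A-series; mu = 2 gives A_2.

Type A_2, Milnor number mu = 2.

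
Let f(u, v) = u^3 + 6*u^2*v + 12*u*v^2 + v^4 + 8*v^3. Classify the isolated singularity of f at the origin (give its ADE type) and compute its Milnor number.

The Hessian of f at 0 is [[0, 0], [0, 0]] with rank 0, so corank 2. A Groebner basis of the Jacobian ideal J(f) in C{u,v} is {v^3, u^2 + 4*u*v + 4*v^2}; counting standard monomials gives mu = 6. Corank 2; j^3 = (u + 2*v)^3 is a perfect cube, so E-series; the 4-jet and mu = 6 give E_6.

Type E_{6}, Milnor number mu = 6.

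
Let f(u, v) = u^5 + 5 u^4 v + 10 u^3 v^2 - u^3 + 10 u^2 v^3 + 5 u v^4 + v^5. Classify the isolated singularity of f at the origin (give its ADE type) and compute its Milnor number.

Type E8, Milnor number mu = 8.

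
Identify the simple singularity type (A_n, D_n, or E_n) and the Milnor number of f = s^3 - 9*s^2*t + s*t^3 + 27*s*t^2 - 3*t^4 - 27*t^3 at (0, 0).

Type E_7, Milnor number mu = 7.

The Hessian of f at 0 is [[0, 0], [0, 0]] with rank 0, so corank 2. A Groebner basis of the Jacobian ideal J(f) in C{s,t} is {s^3 - 9*s^2*t - 162*s^2 + 972*s*t - 1458*t^2, 9*s^2 + s*t^2 - 54*s*t + 81*t^2, 3*s^2 - 18*s*t + t^3 + 27*t^2}; counting standard monomials gives mu = 7. Corank 2; j^3 = (s - 3*t)^3 is a perfect cube, so E-series; the 4-jet and mu = 7 give E_7.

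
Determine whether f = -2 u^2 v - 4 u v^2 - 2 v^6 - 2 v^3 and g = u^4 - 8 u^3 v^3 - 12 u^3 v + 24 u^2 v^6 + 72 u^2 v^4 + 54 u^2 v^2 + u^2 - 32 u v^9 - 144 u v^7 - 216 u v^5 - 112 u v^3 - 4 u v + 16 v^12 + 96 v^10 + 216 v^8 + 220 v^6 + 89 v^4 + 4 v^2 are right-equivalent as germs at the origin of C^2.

No.

The Hessian of f at 0 is [[0, 0], [0, 0]] with rank 0, so corank 2. A Groebner basis of the Jacobian ideal J(f) in C{u,v} is {u^2/6 + v^5 - v^2/6, u^3 + v^3, u*v + v^2}; counting standard monomials gives mu = 7. Corank 2; j^3 = -2*v*(u + v)^2 has shape L^2 M (L != M), so D-series; mu = 7 gives D_7. The Hessian of g at 0 is [[2, -4], [-4, 8]] with rank 1, so corank 1. A Groebner basis of the Jacobian ideal J(g) in C{u,v} is {v^3, u - 2*v}; counting standard monomials gives mu = 3. Corank 1: A-series; mu = 3 gives A_3. f is D_7 but g is A_3, hence not right-equivalent.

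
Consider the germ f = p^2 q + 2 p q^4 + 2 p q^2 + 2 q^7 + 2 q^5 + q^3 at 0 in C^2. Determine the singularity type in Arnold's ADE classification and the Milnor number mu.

Type D8, Milnor number mu = 8.

The Hessian of f at 0 has rank 0. Corank 2; j^3 = q*(p + q)^2 has shape L^2 M (L != M), so D-series; mu = 8 gives D_8.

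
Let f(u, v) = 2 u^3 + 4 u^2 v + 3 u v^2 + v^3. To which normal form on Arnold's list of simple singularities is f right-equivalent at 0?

D_{4}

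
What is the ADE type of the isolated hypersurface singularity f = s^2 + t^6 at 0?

A_5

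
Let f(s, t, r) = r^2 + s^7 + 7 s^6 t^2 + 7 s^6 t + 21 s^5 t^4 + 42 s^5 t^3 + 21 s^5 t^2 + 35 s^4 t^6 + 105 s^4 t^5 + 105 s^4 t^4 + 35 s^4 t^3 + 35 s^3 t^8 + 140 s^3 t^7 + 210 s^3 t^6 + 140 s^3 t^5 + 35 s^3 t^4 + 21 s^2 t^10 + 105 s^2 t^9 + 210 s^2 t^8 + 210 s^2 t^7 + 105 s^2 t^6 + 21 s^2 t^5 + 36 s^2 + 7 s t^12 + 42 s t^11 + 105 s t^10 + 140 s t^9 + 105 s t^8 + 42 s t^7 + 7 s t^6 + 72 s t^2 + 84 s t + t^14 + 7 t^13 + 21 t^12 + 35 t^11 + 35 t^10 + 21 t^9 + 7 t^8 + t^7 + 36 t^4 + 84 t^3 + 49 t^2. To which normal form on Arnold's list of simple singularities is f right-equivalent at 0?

A6

The Hessian of f at 0 has rank 2. Corank 1: A-series; mu = 6 gives A_6.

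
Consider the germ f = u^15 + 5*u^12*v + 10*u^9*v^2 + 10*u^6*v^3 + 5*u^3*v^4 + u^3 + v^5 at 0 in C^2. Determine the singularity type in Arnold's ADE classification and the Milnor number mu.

Type E_8, Milnor number mu = 8.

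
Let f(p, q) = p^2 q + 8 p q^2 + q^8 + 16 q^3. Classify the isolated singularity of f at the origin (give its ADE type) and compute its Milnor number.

Type D9, Milnor number mu = 9.

The Hessian of f at 0 has rank 0. Corank 2; j^3 = q*(p + 4*q)^2 has shape L^2 M (L != M), so D-series; mu = 9 gives D_9.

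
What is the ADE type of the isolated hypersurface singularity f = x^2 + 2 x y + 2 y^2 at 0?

A_{1}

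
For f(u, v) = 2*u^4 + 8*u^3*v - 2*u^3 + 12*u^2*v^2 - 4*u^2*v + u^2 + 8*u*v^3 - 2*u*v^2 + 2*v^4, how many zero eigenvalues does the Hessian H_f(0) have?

1

Hessian at 0 has rank 1.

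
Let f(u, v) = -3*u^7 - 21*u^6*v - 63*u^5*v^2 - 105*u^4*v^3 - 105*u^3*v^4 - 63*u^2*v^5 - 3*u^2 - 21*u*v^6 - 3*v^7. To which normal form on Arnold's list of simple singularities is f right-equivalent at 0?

The Hessian of f at 0 is [[-6, 0], [0, 0]] with rank 1, so corank 1. A Groebner basis of the Jacobian ideal J(f) in C{u,v} is {v^6, u}; counting standard monomials gives mu = 6. Corank 1: A-series; mu = 6 gives A_6.

A_6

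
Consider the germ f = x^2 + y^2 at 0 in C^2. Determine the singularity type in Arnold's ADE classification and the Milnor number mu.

Type A_1, Milnor number mu = 1.

The Hessian of f at 0 is [[2, 0], [0, 2]] with rank 2, so corank 0. A Groebner basis of the Jacobian ideal J(f) in C{x,y} is {x, y}; counting standard monomials gives mu = 1. Corank 0: nondegenerate Morse point, so A_1.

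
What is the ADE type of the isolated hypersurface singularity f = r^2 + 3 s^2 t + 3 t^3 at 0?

The Hessian of f at 0 is [[0, 0, 0], [0, 0, 0], [0, 0, 2]] with rank 1, so corank 2. A Groebner basis of the Jacobian ideal J(f) in C{s,t,r} is {t^3, s^2 + 3*t^2, s*t, r}; counting standard monomials gives mu = 4. Corank 2; j^3 = 3*t*(s^2 + t^2) splits into three distinct lines over C (the quadratic factor has nonzero discriminant), so D_4.

D4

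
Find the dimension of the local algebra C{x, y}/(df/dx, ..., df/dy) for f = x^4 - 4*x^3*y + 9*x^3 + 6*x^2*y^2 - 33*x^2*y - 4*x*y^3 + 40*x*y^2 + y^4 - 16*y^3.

5

The Hessian of f at 0 has rank 0. Corank 2; j^3 = (x - y)*(3*x - 4*y)^2 has shape L^2 M (L != M), so D-series; mu = 5 gives D_5.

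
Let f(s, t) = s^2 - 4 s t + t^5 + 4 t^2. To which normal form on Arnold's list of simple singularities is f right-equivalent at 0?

The Hessian of f at 0 is [[2, -4], [-4, 8]] with rank 1, so corank 1. A Groebner basis of the Jacobian ideal J(f) in C{s,t} is {t^4, s - 2*t}; counting standard monomials gives mu = 4. Corank 1: A-series; mu = 4 gives A_4.

A_4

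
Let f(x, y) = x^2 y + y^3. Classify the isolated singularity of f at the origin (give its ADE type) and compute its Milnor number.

Type D_4, Milnor number mu = 4.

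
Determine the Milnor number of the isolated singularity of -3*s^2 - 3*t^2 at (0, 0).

1

The Hessian of f at 0 has rank 2. Corank 0: nondegenerate Morse point, so A_1.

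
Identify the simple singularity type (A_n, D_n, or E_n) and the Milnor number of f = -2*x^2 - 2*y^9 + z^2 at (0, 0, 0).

The Hessian of f at 0 has rank 2. Corank 1: A-series; mu = 8 gives A_8.

Type A_{8}, Milnor number mu = 8.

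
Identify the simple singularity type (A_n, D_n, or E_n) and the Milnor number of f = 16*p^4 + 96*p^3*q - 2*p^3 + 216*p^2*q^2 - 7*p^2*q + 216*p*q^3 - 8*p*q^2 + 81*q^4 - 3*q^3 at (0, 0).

The Hessian of f at 0 is [[0, 0], [0, 0]] with rank 0, so corank 2. A Groebner basis of the Jacobian ideal J(f) in C{p,q} is {p*q^2 - p*q/8 - q^2/8, p*q/8 + q^3 + q^2/8, p^2 + 5*p*q/2 + 3*q^2/2}; counting standard monomials gives mu = 5. Corank 2; j^3 = -(p + q)^2*(2*p + 3*q) has shape L^2 M (L != M), so D-series; mu = 5 gives D_5.

Type D5, Milnor number mu = 5.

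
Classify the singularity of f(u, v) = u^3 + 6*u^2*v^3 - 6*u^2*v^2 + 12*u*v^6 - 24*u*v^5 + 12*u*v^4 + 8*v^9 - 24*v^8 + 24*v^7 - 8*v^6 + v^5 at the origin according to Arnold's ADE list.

The Hessian of f at 0 is [[0, 0], [0, 0]] with rank 0, so corank 2. A Groebner basis of the Jacobian ideal J(f) in C{u,v} is {u^2/4 + u*v^3 - u*v^2, v^4, u^3, u^2*v + u^2 - 4*u*v^2}; counting standard monomials gives mu = 8. Corank 2; j^3 = u^3 is a perfect cube, so E-series; the 5-jet and mu = 8 give E_8.

E_{8}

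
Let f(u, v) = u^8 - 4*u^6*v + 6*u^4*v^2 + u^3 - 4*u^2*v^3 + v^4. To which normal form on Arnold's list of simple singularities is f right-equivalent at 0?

The Hessian of f at 0 has rank 0. Corank 2; j^3 = u^3 is a perfect cube, so E-series; the 4-jet and mu = 6 give E_6.

E_{6}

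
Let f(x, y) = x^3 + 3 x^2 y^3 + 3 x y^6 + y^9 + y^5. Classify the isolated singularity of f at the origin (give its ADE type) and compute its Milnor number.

The Hessian of f at 0 has rank 0. Corank 2; j^3 = x^3 is a perfect cube, so E-series; the 5-jet and mu = 8 give E_8.

Type E8, Milnor number mu = 8.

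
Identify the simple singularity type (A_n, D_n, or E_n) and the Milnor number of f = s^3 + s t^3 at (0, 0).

The Hessian of f at 0 is [[0, 0], [0, 0]] with rank 0, so corank 2. A Groebner basis of the Jacobian ideal J(f) in C{s,t} is {s^3, s*t^2, 3*s^2 + t^3}; counting standard monomials gives mu = 7. Corank 2; j^3 = s^3 is a perfect cube, so E-series; the 4-jet and mu = 7 give E_7.

Type E_{7}, Milnor number mu = 7.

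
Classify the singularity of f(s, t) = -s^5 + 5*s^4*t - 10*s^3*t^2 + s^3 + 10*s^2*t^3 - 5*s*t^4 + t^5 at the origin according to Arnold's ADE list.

The Hessian of f at 0 has rank 0. Corank 2; j^3 = s^3 is a perfect cube, so E-series; the 5-jet and mu = 8 give E_8.

E_8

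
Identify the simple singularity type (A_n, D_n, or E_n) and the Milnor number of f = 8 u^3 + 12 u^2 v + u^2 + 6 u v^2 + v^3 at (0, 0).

The Hessian of f at 0 is [[2, 0], [0, 0]] with rank 1, so corank 1. A Groebner basis of the Jacobian ideal J(f) in C{u,v} is {v^2, u}; counting standard monomials gives mu = 2. Corank 1: A-series; mu = 2 gives A_2.

Type A_2, Milnor number mu = 2.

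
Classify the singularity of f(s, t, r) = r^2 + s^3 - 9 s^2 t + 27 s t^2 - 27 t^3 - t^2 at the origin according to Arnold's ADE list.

The Hessian of f at 0 has rank 2. Corank 1: A-series; mu = 2 gives A_2.

A_{2}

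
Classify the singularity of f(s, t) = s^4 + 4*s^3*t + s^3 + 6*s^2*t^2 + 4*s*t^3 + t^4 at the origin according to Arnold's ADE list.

The Hessian of f at 0 is [[0, 0], [0, 0]] with rank 0, so corank 2. A Groebner basis of the Jacobian ideal J(f) in C{s,t} is {t^4, s*t^2 + t^3/3, s^2}; counting standard monomials gives mu = 6. Corank 2; j^3 = s^3 is a perfect cube, so E-series; the 4-jet and mu = 6 give E_6.

E6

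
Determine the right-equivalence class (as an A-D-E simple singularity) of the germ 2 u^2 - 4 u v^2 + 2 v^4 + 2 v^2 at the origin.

A_{1}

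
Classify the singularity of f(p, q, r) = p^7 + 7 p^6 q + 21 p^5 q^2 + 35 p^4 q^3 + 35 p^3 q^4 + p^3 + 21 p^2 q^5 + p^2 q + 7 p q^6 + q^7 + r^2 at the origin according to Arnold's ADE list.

D_{8}

The Hessian of f at 0 has rank 1. Corank 2; j^3 = p^2*(p + q) has shape L^2 M (L != M), so D-series; mu = 8 gives D_8.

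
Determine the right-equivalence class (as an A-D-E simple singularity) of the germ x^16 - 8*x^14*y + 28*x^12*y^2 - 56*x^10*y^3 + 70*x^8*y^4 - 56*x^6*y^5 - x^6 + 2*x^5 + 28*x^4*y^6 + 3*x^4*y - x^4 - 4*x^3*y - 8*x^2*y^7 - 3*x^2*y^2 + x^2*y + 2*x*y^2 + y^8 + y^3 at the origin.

D_{9}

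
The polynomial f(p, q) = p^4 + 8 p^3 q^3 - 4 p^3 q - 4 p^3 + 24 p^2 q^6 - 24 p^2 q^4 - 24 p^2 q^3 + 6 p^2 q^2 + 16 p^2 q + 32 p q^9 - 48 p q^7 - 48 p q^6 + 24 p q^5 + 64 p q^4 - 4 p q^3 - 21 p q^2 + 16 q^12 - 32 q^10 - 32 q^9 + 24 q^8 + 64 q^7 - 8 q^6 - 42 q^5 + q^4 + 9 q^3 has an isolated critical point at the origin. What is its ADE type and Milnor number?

Type D5, Milnor number mu = 5.

The Hessian of f at 0 is [[0, 0], [0, 0]] with rank 0, so corank 2. A Groebner basis of the Jacobian ideal J(f) in C{p,q} is {p*q^2 + 6*p*q - 9*q^2, 4*p*q + q^3 - 6*q^2, p^2 - 5*p*q/2 + 3*q^2/2}; counting standard monomials gives mu = 5. Corank 2; j^3 = -(p - q)*(2*p - 3*q)^2 has shape L^2 M (L != M), so D-series; mu = 5 gives D_5.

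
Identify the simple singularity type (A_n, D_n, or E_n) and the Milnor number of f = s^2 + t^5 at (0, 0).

The Hessian of f at 0 has rank 1. Corank 1: A-series; mu = 4 gives A_4.

Type A4, Milnor number mu = 4.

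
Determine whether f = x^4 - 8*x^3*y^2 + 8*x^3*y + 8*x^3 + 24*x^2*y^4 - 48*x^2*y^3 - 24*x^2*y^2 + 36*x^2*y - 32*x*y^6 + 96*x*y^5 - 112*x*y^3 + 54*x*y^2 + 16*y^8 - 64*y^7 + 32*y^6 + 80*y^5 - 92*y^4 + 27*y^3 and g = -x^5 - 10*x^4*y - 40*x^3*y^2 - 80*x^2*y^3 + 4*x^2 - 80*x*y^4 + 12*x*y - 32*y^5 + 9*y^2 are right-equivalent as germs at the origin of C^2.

The Hessian of f at 0 is [[0, 0], [0, 0]] with rank 0, so corank 2. A Groebner basis of the Jacobian ideal J(f) in C{x,y} is {x^3 - 27*x^2/4 - 81*x*y/4 - 243*y^2/16, x^2*y + 33*x^2/8 + 99*x*y/8 + 297*y^2/32, -5*x^2/2 + x*y^2 - 15*x*y/2 - 45*y^2/8, 3*x^2/2 + 9*x*y/2 + y^3 + 27*y^2/8}; counting standard monomials gives mu = 6. Corank 2; j^3 = (2*x + 3*y)^3 is a perfect cube, so E-series; the 4-jet and mu = 6 give E_6. The Hessian of g at 0 is [[8, 12], [12, 18]] with rank 1, so corank 1. A Groebner basis of the Jacobian ideal J(g) in C{x,y} is {y^4, x + 3*y/2}; counting standard monomials gives mu = 4. Corank 1: A-series; mu = 4 gives A_4. f is E_6 but g is A_4, hence not right-equivalent.

No.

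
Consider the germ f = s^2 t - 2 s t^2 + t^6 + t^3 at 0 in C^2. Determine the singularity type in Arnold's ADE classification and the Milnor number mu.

Type D7, Milnor number mu = 7.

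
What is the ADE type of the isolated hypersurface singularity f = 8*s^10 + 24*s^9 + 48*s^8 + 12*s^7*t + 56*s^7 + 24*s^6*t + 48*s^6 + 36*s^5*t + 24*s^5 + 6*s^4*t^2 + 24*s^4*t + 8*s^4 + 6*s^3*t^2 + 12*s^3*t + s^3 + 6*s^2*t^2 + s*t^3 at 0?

The Hessian of f at 0 has rank 0. Corank 2; j^3 = s^3 is a perfect cube, so E-series; the 4-jet and mu = 7 give E_7.

E_7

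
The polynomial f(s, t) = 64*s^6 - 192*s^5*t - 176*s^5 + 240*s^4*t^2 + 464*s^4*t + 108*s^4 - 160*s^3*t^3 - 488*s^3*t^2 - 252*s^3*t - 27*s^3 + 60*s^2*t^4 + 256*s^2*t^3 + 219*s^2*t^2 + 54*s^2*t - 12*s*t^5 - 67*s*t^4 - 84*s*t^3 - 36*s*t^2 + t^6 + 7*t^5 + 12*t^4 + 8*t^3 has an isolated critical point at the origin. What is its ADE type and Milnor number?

The Hessian of f at 0 has rank 0. Corank 2; j^3 = -(3*s - 2*t)^3 is a perfect cube, so E-series; the 5-jet and mu = 8 give E_8.

Type E_8, Milnor number mu = 8.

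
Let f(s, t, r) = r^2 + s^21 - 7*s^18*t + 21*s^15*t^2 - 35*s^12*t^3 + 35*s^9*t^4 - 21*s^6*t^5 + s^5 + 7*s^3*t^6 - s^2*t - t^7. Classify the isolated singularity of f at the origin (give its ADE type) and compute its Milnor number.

Type D_8, Milnor number mu = 8.

The Hessian of f at 0 is [[0, 0, 0], [0, 0, 0], [0, 0, 2]] with rank 1, so corank 2. A Groebner basis of the Jacobian ideal J(f) in C{s,t,r} is {s^2/7 + t^6, s^3, s*t, r}; counting standard monomials gives mu = 8. Corank 2; j^3 = -s^2*t has shape L^2 M (L != M), so D-series; mu = 8 gives D_8.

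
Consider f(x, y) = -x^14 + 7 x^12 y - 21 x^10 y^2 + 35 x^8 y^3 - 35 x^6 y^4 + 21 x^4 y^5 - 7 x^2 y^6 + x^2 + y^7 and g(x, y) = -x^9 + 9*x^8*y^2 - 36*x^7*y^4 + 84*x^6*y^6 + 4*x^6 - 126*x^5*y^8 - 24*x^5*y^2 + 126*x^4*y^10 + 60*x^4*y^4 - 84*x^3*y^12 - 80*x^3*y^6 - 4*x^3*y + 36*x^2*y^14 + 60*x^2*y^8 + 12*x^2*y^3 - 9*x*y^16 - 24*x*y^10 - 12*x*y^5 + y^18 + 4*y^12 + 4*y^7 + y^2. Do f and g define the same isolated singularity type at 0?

The Hessian of f at 0 has rank 1. Corank 1: A-series; mu = 6 gives A_6. The Hessian of g at 0 has rank 1. Corank 1: A-series; mu = 8 gives A_8. f is A_6 but g is A_8, hence not right-equivalent.

No.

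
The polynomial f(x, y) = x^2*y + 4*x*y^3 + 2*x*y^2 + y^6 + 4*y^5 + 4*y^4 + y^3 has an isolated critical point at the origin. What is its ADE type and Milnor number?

Type D_{7}, Milnor number mu = 7.

The Hessian of f at 0 has rank 0. Corank 2; j^3 = y*(x + y)^2 has shape L^2 M (L != M), so D-series; mu = 7 gives D_7.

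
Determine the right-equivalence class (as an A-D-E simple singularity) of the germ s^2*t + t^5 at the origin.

D_{6}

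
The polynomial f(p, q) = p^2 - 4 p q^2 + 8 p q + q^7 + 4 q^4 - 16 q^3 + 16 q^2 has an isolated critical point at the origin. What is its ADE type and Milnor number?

Type A_6, Milnor number mu = 6.

The Hessian of f at 0 has rank 1. Corank 1: A-series; mu = 6 gives A_6.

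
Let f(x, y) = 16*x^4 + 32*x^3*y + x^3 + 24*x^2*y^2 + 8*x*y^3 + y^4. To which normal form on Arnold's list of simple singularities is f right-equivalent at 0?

The Hessian of f at 0 has rank 0. Corank 2; j^3 = x^3 is a perfect cube, so E-series; the 4-jet and mu = 6 give E_6.

E_{6}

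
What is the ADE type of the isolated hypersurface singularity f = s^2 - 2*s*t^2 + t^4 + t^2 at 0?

The Hessian of f at 0 has rank 2. Corank 0: nondegenerate Morse point, so A_1.

A_{1}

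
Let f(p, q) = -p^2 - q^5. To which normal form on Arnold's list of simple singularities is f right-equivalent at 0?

A4

The Hessian of f at 0 has rank 1. Corank 1: A-series; mu = 4 gives A_4.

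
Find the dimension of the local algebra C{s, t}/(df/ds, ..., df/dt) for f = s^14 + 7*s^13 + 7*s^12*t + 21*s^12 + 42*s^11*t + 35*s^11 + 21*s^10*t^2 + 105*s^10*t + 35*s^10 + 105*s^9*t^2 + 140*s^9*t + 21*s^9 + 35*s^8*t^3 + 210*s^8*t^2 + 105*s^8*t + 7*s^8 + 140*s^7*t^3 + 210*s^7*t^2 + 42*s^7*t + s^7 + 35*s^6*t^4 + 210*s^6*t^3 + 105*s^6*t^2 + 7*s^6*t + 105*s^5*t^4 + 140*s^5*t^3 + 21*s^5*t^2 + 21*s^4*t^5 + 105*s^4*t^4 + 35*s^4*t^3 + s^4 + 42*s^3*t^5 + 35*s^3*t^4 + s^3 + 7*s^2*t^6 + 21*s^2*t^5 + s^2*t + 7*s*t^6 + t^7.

8

The Hessian of f at 0 is [[0, 0], [0, 0]] with rank 0, so corank 2. A Groebner basis of the Jacobian ideal J(f) in C{s,t} is {-s*t/7 + t^6, s*t^2, s^2 + s*t}; counting standard monomials gives mu = 8. Corank 2; j^3 = s^2*(s + t) has shape L^2 M (L != M), so D-series; mu = 8 gives D_8.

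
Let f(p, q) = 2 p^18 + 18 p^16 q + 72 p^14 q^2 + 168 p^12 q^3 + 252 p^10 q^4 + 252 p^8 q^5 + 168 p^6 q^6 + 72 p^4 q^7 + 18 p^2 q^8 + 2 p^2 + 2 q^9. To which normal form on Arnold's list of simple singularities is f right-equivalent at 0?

A8

The Hessian of f at 0 is [[4, 0], [0, 0]] with rank 1, so corank 1. A Groebner basis of the Jacobian ideal J(f) in C{p,q} is {q^8, p}; counting standard monomials gives mu = 8. Corank 1: A-series; mu = 8 gives A_8.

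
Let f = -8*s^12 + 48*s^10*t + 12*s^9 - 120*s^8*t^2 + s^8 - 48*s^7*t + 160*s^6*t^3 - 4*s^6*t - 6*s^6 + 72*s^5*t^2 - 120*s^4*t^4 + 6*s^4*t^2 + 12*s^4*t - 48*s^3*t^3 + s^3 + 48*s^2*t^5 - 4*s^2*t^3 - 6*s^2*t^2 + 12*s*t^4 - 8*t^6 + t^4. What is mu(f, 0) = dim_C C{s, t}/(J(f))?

The Hessian of f at 0 has rank 0. Corank 2; j^3 = s^3 is a perfect cube, so E-series; the 4-jet and mu = 6 give E_6.

6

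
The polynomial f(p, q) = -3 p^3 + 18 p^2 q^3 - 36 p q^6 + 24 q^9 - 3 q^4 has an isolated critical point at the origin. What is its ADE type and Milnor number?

Type E_6, Milnor number mu = 6.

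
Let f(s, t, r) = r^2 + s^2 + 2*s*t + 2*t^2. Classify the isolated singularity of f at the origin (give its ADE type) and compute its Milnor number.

The Hessian of f at 0 has rank 3. Corank 0: nondegenerate Morse point, so A_1.

Type A_{1}, Milnor number mu = 1.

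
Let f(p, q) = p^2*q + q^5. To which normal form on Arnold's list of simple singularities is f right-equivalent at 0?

D_6

The Hessian of f at 0 has rank 0. Corank 2; j^3 = p^2*q has shape L^2 M (L != M), so D-series; mu = 6 gives D_6.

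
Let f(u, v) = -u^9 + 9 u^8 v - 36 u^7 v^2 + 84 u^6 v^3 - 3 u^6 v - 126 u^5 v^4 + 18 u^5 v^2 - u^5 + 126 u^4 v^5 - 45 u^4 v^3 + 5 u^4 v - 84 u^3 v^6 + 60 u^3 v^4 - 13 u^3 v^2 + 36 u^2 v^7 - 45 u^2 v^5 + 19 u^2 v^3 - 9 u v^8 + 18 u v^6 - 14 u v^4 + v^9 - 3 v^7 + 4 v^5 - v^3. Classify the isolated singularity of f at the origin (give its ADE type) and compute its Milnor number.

The Hessian of f at 0 has rank 0. Corank 2; j^3 = -v^3 is a perfect cube, so E-series; the 5-jet and mu = 8 give E_8.

Type E_{8}, Milnor number mu = 8.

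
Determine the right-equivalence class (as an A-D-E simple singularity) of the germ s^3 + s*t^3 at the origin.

E_7

The Hessian of f at 0 is [[0, 0], [0, 0]] with rank 0, so corank 2. A Groebner basis of the Jacobian ideal J(f) in C{s,t} is {s^3, s*t^2, 3*s^2 + t^3}; counting standard monomials gives mu = 7. Corank 2; j^3 = s^3 is a perfect cube, so E-series; the 4-jet and mu = 7 give E_7.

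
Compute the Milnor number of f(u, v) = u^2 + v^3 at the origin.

2

The Hessian of f at 0 has rank 1. Corank 1: A-series; mu = 2 gives A_2.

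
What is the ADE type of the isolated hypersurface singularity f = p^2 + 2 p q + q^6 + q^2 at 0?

A_{5}

The Hessian of f at 0 has rank 1. Corank 1: A-series; mu = 5 gives A_5.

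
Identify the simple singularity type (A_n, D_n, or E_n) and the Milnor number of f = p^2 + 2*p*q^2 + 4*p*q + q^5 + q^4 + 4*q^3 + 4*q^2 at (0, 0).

Type A_{4}, Milnor number mu = 4.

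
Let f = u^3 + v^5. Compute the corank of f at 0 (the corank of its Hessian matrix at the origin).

2

The Hessian at 0 is [[0, 0], [0, 0]] of rank 0; hence corank 2.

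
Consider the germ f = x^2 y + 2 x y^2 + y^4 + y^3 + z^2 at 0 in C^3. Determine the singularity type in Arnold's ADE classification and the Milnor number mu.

Type D_{5}, Milnor number mu = 5.

The Hessian of f at 0 has rank 1. Corank 2; j^3 = y*(x + y)^2 has shape L^2 M (L != M), so D-series; mu = 5 gives D_5.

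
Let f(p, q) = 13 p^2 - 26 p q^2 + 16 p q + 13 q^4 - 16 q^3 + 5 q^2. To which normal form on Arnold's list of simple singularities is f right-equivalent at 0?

A1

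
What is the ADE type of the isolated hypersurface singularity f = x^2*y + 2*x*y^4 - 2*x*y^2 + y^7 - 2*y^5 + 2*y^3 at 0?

The Hessian of f at 0 has rank 0. Corank 2; j^3 = y*(x^2 - 2*x*y + 2*y^2) splits into three distinct lines over C (the quadratic factor has nonzero discriminant), so D_4.

D4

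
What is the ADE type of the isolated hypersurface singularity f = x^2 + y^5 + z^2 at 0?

A_4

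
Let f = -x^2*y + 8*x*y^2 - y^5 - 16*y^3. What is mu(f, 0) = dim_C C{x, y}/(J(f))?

The Hessian of f at 0 has rank 0. Corank 2; j^3 = -y*(x - 4*y)^2 has shape L^2 M (L != M), so D-series; mu = 6 gives D_6.

6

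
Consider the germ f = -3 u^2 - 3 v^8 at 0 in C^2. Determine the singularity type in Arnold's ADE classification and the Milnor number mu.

The Hessian of f at 0 has rank 1. Corank 1: A-series; mu = 7 gives A_7.

Type A7, Milnor number mu = 7.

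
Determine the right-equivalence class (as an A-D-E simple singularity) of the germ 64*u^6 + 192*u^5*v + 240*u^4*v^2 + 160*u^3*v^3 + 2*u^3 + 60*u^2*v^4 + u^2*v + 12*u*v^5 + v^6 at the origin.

D7

The Hessian of f at 0 has rank 0. Corank 2; j^3 = u^2*(2*u + v) has shape L^2 M (L != M), so D-series; mu = 7 gives D_7.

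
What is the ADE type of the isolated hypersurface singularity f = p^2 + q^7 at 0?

A6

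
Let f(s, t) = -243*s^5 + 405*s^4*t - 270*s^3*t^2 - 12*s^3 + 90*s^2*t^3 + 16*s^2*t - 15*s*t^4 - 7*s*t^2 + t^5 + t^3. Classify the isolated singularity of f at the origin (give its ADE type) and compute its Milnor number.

Type D6, Milnor number mu = 6.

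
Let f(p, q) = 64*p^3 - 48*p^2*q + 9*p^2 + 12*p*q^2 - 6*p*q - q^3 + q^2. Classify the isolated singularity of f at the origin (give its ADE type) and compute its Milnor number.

Type A2, Milnor number mu = 2.

The Hessian of f at 0 is [[18, -6], [-6, 2]] with rank 1, so corank 1. A Groebner basis of the Jacobian ideal J(f) in C{p,q} is {q^2, p - q/3}; counting standard monomials gives mu = 2. Corank 1: A-series; mu = 2 gives A_2.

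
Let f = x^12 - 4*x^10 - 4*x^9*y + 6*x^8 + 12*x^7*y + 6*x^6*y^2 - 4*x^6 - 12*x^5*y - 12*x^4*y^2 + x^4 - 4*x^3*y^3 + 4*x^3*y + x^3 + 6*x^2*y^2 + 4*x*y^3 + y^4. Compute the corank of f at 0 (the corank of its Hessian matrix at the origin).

2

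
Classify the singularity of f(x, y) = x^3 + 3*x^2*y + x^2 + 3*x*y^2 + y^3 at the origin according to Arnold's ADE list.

The Hessian of f at 0 has rank 1. Corank 1: A-series; mu = 2 gives A_2.

A2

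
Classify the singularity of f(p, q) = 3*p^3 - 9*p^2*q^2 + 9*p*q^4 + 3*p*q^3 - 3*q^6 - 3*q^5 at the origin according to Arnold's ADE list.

The Hessian of f at 0 has rank 0. Corank 2; j^3 = 3*p^3 is a perfect cube, so E-series; the 4-jet and mu = 7 give E_7.

E_7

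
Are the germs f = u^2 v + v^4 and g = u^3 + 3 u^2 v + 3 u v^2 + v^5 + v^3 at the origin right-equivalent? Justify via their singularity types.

The Hessian of f at 0 has rank 0. Corank 2; j^3 = u^2*v has shape L^2 M (L != M), so D-series; mu = 5 gives D_5. The Hessian of g at 0 has rank 0. Corank 2; j^3 = (u + v)^3 is a perfect cube, so E-series; the 5-jet and mu = 8 give E_8. f is D_5 but g is E_8, hence not right-equivalent.

No.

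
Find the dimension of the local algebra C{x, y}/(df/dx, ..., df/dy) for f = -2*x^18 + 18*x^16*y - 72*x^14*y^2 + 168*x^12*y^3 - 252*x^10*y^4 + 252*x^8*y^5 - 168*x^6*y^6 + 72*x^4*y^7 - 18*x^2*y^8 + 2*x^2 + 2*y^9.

8

The Hessian of f at 0 is [[4, 0], [0, 0]] with rank 1, so corank 1. A Groebner basis of the Jacobian ideal J(f) in C{x,y} is {y^8, x}; counting standard monomials gives mu = 8. Corank 1: A-series; mu = 8 gives A_8.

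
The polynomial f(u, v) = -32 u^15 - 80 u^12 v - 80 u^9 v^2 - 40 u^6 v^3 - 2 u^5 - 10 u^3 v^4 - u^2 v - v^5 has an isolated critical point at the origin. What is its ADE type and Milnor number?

Type D_6, Milnor number mu = 6.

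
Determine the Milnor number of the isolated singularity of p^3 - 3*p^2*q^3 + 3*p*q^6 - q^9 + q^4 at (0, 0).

6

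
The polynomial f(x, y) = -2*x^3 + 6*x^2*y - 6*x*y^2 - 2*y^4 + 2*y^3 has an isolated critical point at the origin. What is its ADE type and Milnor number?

The Hessian of f at 0 has rank 0. Corank 2; j^3 = -2*(x - y)^3 is a perfect cube, so E-series; the 4-jet and mu = 6 give E_6.

Type E_{6}, Milnor number mu = 6.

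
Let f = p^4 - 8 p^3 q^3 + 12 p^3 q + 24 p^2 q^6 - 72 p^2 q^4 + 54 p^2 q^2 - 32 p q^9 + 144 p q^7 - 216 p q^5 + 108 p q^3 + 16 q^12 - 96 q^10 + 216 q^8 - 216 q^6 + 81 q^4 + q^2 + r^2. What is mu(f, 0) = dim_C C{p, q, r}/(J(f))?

3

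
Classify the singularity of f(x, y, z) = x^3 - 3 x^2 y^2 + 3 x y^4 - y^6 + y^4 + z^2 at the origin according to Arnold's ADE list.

E_{6}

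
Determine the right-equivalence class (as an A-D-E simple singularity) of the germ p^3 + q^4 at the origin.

E6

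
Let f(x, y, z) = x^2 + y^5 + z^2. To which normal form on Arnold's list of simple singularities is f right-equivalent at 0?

A_4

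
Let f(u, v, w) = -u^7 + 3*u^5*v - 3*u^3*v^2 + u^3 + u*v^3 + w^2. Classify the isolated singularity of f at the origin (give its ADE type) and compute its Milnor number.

Type E_{7}, Milnor number mu = 7.

The Hessian of f at 0 is [[0, 0, 0], [0, 0, 0], [0, 0, 2]] with rank 1, so corank 2. A Groebner basis of the Jacobian ideal J(f) in C{u,v,w} is {u^3, u*v^2, 3*u^2 + v^3, w}; counting standard monomials gives mu = 7. Corank 2; j^3 = u^3 is a perfect cube, so E-series; the 4-jet and mu = 7 give E_7.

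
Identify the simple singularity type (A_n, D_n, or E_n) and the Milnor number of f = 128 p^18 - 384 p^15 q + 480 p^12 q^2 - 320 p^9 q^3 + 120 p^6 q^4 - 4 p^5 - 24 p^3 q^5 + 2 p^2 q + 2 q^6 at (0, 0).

Type D_{7}, Milnor number mu = 7.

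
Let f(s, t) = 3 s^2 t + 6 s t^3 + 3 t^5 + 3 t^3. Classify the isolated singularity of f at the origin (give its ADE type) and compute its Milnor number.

Type D_{4}, Milnor number mu = 4.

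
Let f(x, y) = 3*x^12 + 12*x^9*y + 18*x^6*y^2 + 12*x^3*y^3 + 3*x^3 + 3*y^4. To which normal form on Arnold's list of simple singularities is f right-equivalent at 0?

The Hessian of f at 0 is [[0, 0], [0, 0]] with rank 0, so corank 2. A Groebner basis of the Jacobian ideal J(f) in C{x,y} is {y^3, x^2}; counting standard monomials gives mu = 6. Corank 2; j^3 = 3*x^3 is a perfect cube, so E-series; the 4-jet and mu = 6 give E_6.

E_{6}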